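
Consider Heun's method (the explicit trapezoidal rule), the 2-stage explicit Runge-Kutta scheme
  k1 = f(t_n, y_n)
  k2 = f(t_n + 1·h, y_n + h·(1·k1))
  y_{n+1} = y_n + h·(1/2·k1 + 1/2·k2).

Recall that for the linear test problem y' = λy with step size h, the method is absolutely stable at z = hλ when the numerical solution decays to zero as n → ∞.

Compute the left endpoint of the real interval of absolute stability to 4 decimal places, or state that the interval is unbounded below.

left endpoint -2.0000.

Test eqn y'=λy, z=hλ:
  order 2, 2-stage ⇒ R(z)=1+z+z^2/2
  (e.g. R(-1.3)=0.54500, |R|=0.54500)

Solve |R(x)|<1 on ℝ⁻.
x=-1.3: |R|=0.5450
|R(-1.81)|=0.8281 |R(-0.79)|=0.5221 |R(-0.58)|=0.5882
Bisect:
  x_lo=-2.7222 |R|=1.9830  x_hi=-0.3504 |R|=0.7110
  mid=-1.53629 |R|=0.64381 →hi
  mid=-2.12924 |R|=1.13759 →lo
  mid=-1.83277 |R|=0.84675 →hi
  mid=-1.98100 |R|=0.98118 →hi
  mid=-2.05512 |R|=1.05664 →lo
  mid=-2.01806 |R|=1.01822 →lo
  mid=-1.99953 |R|=0.99953 →hi
  ...
  [-2.00011,-1.99997] ⇒ x*=-2.0000
Interval (-2.0000, 0).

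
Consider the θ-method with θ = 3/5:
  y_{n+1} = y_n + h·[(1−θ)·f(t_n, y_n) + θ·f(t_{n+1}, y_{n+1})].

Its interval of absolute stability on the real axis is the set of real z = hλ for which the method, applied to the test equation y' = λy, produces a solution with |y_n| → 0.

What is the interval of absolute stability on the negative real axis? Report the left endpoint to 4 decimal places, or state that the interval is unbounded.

With y'=λy (z=hλ):
  y_{n+1} = y_n + z·[2/5·y_n + 3/5·y_{n+1}] ⇒ (1 − 3/5z)y_{n+1} = (1 + 2/5z)y_n
  so R(z) = (1 + 2/5z)/(1 − 3/5z).

Need |R(x)|<1, x<0.
x=-1.1: |R|=0.3373
x=-2: |R|=0.0909
x=-10: |R|=0.4286
x=-100: |R|=0.6393
θ=3/5≥1/2 ⇒ |1+2/5x|<|1−3/5x| ∀x<0 ⇒ interval (−∞,0).

unbounded; (−∞, 0).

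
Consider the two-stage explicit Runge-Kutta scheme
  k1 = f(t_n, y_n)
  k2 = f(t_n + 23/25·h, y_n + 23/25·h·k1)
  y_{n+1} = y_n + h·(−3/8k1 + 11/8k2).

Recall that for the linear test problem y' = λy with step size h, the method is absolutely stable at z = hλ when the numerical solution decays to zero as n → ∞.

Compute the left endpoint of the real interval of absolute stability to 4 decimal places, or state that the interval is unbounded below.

left endpoint -0.7905.

With y'=λy (z=hλ):
  k1=λy_n ⇒ h·k1=z·y_n;  k2=λ(1+23/25z)y_n ⇒ h·k2=z(1+23/25z)y_n
  y_{n+1}/y_n = 1 − 3/8z + 11/8z(1+23/25z) = 1 + z + 253/200z²
  R(z) = 1 + z + 253/200z².

Boundary: |R(x)|=1, x<0.
x=-1.79: |R|=3.2632
R=1: x+253/200x²=0 ⇒ x=−200/253=-0.7905; min R=1−1/(4·253/200)=0.8024>−1
Confirm numerically:
  x=-0.712: |R|=0.92928 <1
  x=-0.487: |R|=0.81302 <1
  x=-0.474: |R|=0.81022 <1
  x=-1.240: |R|=1.70506 >1
  x=-1.107: |R|=1.44319 >1
  x=-1.026: |R|=1.30564 >1
Interval (-0.7905, 0).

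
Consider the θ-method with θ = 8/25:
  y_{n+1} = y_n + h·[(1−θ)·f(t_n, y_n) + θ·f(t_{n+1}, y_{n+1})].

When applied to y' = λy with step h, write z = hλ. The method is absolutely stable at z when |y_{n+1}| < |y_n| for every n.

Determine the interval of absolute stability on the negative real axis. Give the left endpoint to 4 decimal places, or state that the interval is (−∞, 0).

(-5.5556, 0).

Test eqn y'=λy, z=hλ:
  y_{n+1} = y_n + z·[17/25·y_n + 8/25·y_{n+1}] ⇒ (1 − 8/25z)y_{n+1} = (1 + 17/25z)y_n
  ⇒ R(z) = (1 + 17/25z)/(1 − 8/25z).

Solve |R(x)|<1 on ℝ⁻.
x=-1.79: |R|=0.1381
R=−1: 1+17/25x = −1+8/25x ⇒ -9/25x=2 ⇒ x=2/(-9/25)=-5.5556
Confirm numerically:
  x=-4.512: |R|=0.84627 <1
  x=-4.377: |R|=0.82326 <1
  x=-4.009: |R|=0.75612 <1
  x=-6.000: |R|=1.05479 >1
  x=-5.779: |R|=1.02823 >1
Interval (-5.5556, 0).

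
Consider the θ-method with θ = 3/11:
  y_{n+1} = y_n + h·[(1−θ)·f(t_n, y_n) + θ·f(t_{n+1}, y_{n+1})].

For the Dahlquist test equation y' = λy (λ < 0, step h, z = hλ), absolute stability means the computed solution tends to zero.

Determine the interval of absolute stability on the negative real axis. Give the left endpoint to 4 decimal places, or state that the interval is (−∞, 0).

On y'=λy, z=hλ:
  y_{n+1} = y_n + z·[8/11·y_n + 3/11·y_{n+1}] ⇒ (1 − 3/11z)y_{n+1} = (1 + 8/11z)y_n
  so R(z) = (1 + 8/11z)/(1 − 3/11z).

Boundary: |R(x)|=1, x<0.
x=-1.01: |R|=0.2081
R=−1: 1+8/11x = −1+3/11x ⇒ -5/11x=2 ⇒ x=2/(-5/11)=-4.4000
Confirm numerically:
  x=-3.427: |R|=0.77139 <1
  x=-2.630: |R|=0.53150 <1
  x=-2.326: |R|=0.42318 <1
  x=-1.785: |R|=0.20055 <1
  x=-4.666: |R|=1.05320 >1
  x=-4.499: |R|=1.02021 >1
So |R|<1 on (-4.4000, 0).

(-4.4000, 0).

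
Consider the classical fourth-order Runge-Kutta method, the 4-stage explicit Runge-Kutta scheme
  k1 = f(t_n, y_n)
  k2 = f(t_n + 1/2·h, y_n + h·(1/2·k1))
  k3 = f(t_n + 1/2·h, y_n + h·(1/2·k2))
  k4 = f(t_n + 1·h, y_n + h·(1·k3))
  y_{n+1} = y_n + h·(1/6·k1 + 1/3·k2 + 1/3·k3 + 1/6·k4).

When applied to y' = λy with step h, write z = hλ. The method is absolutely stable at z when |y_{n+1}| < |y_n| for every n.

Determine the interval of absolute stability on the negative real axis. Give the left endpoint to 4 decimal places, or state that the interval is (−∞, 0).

(-2.7853, 0).

On y'=λy, z=hλ:
  order 4, 4-stage ⇒ R(z)=1+z+z^2/2+z^3/6+z^4/24
  (e.g. R(-0.52)=0.59481, |R|=0.59481)

Boundary: |R(x)|=1, x<0.
x=-0.52: |R|=0.5948
|R(-2.55)|=0.6995 |R(-2.27)|=0.4633 |R(-0.71)|=0.4930
Bisect:
  x_lo=-3.5733 |R|=2.9999  x_hi=-0.2592 |R|=0.7716
  mid=-1.91629 |R|=0.30884 →hi
  mid=-2.74482 |R|=0.94067 →hi
  mid=-3.15908 |R|=1.72616 →lo
  mid=-2.95195 |R|=1.28175 →lo
  mid=-2.84838 |R|=1.09936 →lo
  mid=-2.79660 |R|=1.01718 →lo
  mid=-2.77071 |R|=0.97823 →hi
  mid=-2.78365 |R|=0.99753 →hi
  mid=-2.79013 |R|=1.00731 →lo
  mid=-2.78689 |R|=1.00241 →lo
  ...
  [-2.78547,-2.78527] ⇒ x*=-2.7853
Stable set (-2.7853, 0).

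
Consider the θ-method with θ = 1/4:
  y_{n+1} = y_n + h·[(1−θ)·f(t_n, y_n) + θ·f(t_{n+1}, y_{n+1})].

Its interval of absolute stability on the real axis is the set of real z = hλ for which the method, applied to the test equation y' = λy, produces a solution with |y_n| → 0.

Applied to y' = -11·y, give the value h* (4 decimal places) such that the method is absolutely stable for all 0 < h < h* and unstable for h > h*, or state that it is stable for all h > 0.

(-4.0000,0); λ=-11 ⇒ h* = (4)/11 = 0.3636.

On y'=λy, z=hλ:
  y_{n+1} = y_n + z·[3/4·y_n + 1/4·y_{n+1}] ⇒ (1 − 1/4z)y_{n+1} = (1 + 3/4z)y_n
  Hence R(z) = (1 + 3/4z)/(1 − 1/4z).

Solve |R(x)|<1 on ℝ⁻.
x=-1.12: |R|=0.1250
R=−1: 1+3/4x = −1+1/4x ⇒ -1/2x=2 ⇒ x=2/(-1/2)=-4.0000
Confirm numerically:
  x=-3.781: |R|=0.94371 <1
  x=-1.680: |R|=0.18310 <1
  x=-1.655: |R|=0.17065 <1
  x=-4.585: |R|=1.13628 >1
  x=-4.401: |R|=1.09546 >1
  x=-4.245: |R|=1.05943 >1
Stable set (-4.0000, 0).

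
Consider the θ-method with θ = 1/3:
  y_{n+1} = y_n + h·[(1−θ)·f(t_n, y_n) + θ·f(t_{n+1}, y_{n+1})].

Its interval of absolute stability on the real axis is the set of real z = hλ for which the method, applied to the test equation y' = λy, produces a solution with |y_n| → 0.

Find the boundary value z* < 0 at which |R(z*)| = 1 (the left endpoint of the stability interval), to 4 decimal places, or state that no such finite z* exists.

Test eqn y'=λy, z=hλ:
  y_{n+1} = y_n + z·[2/3·y_n + 1/3·y_{n+1}] ⇒ (1 − 1/3z)y_{n+1} = (1 + 2/3z)y_n
  R(z) = (1 + 2/3z)/(1 − 1/3z).

Need |R(x)|<1, x<0.
x=-0.82: |R|=0.3560
R=−1: 1+2/3x = −1+1/3x ⇒ -1/3x=2 ⇒ x=2/(-1/3)=-6.0000
Confirm numerically:
  x=-5.774: |R|=0.97424 <1
  x=-5.064: |R|=0.88393 <1
  x=-4.881: |R|=0.85801 <1
  x=-3.200: |R|=0.54839 <1
  x=-6.471: |R|=1.04973 >1
  x=-6.251: |R|=1.02713 >1
  x=-6.100: |R|=1.01099 >1
So |R|<1 on (-6.0000, 0).

z* = -6.0000.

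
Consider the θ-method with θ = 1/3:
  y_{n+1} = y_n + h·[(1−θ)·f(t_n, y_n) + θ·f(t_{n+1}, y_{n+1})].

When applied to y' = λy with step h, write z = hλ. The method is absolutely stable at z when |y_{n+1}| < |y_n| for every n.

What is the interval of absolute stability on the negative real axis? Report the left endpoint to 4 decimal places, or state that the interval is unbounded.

Test eqn y'=λy, z=hλ:
  y_{n+1} = y_n + z·[2/3·y_n + 1/3·y_{n+1}] ⇒ (1 − 1/3z)y_{n+1} = (1 + 2/3z)y_n
  Hence R(z) = (1 + 2/3z)/(1 − 1/3z).

Solve |R(x)|<1 on ℝ⁻.
x=-0.87: |R|=0.3256
R=−1: 1+2/3x = −1+1/3x ⇒ -1/3x=2 ⇒ x=2/(-1/3)=-6.0000
Confirm numerically:
  x=-5.469: |R|=0.93730 <1
  x=-3.496: |R|=0.61453 <1
  x=-3.019: |R|=0.50474 <1
  x=-6.567: |R|=1.05927 >1
  x=-6.256: |R|=1.02766 >1
  x=-6.180: |R|=1.01961 >1
Stable set (-6.0000, 0).

(-6.0000, 0).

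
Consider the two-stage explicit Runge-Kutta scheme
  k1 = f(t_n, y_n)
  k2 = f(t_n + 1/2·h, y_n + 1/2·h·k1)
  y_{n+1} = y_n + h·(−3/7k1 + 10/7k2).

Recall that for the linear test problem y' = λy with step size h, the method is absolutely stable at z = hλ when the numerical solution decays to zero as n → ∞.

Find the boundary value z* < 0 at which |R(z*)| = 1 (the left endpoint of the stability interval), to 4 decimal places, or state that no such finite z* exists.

z* = -1.4000.

Test eqn y'=λy, z=hλ:
  k1=λy_n ⇒ h·k1=z·y_n;  k2=λ(1+1/2z)y_n ⇒ h·k2=z(1+1/2z)y_n
  y_{n+1}/y_n = 1 − 3/7z + 10/7z(1+1/2z) = 1 + z + 5/7z²
  Hence R(z) = 1 + z + 5/7z².

Solve |R(x)|<1 on ℝ⁻.
x=-1.44: |R|=1.0411
R=1: x+5/7x²=0 ⇒ x=−7/5=-1.4000; min R=1−1/(4·5/7)=0.6500>−1
Confirm numerically:
  x=-1.316: |R|=0.92104 <1
  x=-1.248: |R|=0.86450 <1
  x=-1.153: |R|=0.79658 <1
  x=-1.912: |R|=1.69925 >1
  x=-1.510: |R|=1.11864 >1
So |R|<1 on (-1.4000, 0).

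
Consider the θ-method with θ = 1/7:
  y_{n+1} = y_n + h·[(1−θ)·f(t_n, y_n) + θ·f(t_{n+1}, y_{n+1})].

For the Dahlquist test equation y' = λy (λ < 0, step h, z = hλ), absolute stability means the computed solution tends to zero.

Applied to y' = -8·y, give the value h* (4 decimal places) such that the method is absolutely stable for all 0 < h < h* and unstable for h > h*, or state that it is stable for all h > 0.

On y'=λy, z=hλ:
  y_{n+1} = y_n + z·[6/7·y_n + 1/7·y_{n+1}] ⇒ (1 − 1/7z)y_{n+1} = (1 + 6/7z)y_n
  R(z) = (1 + 6/7z)/(1 − 1/7z).

Boundary: |R(x)|=1, x<0.
x=-0.74: |R|=0.3307
R=−1: 1+6/7x = −1+1/7x ⇒ -5/7x=2 ⇒ x=2/(-5/7)=-2.8000
Confirm numerically:
  x=-2.532: |R|=0.85942 <1
  x=-2.222: |R|=0.68662 <1
  x=-1.691: |R|=0.36198 <1
  x=-1.285: |R|=0.08570 <1
  x=-3.352: |R|=1.26662 >1
  x=-3.152: |R|=1.17336 >1
  x=-3.027: |R|=1.11319 >1
Interval (-2.8000, 0).

(-2.8000,0); λ=-8 ⇒ h* = (14/5)/8 = 0.3500.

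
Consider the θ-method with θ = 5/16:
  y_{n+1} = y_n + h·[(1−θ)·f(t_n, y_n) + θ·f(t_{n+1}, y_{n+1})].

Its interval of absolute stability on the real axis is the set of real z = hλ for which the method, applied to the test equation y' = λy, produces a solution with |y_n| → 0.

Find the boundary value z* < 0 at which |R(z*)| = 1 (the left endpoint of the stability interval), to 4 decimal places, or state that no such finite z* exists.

With y'=λy (z=hλ):
  y_{n+1} = y_n + z·[11/16·y_n + 5/16·y_{n+1}] ⇒ (1 − 5/16z)y_{n+1} = (1 + 11/16z)y_n
  so R(z) = (1 + 11/16z)/(1 − 5/16z).

Solve |R(x)|<1 on ℝ⁻.
x=-0.89: |R|=0.3037
R=−1: 1+11/16x = −1+5/16x ⇒ -3/8x=2 ⇒ x=2/(-3/8)=-5.3333
Confirm numerically:
  x=-5.148: |R|=0.97336 <1
  x=-2.710: |R|=0.46734 <1
  x=-2.690: |R|=0.46146 <1
  x=-2.142: |R|=0.28311 <1
  x=-5.902: |R|=1.07497 >1
  x=-5.682: |R|=1.04711 >1
Stable set (-5.3333, 0).

left endpoint -5.3333.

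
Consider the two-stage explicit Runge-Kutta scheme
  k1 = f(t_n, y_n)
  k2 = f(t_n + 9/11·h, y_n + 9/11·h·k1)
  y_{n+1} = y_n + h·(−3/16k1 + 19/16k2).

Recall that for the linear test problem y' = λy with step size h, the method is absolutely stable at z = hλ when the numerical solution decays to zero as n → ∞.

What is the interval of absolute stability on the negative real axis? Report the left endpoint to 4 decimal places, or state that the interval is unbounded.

(-1.0292, 0).

On y'=λy, z=hλ:
  k1=λy_n ⇒ h·k1=z·y_n;  k2=λ(1+9/11z)y_n ⇒ h·k2=z(1+9/11z)y_n
  y_{n+1}/y_n = 1 − 3/16z + 19/16z(1+9/11z) = 1 + z + 171/176z²
  so R(z) = 1 + z + 171/176z².

Need |R(x)|<1, x<0.
x=-1.44: |R|=1.5747
R=1: x+171/176x²=0 ⇒ x=−176/171=-1.0292; min R=1−1/(4·171/176)=0.7427>−1
Confirm numerically:
  x=-0.663: |R|=0.76408 <1
  x=-0.612: |R|=0.75190 <1
  x=-0.441: |R|=0.74796 <1
  x=-1.146: |R|=1.13001 >1
  x=-1.144: |R|=1.12756 >1
Interval (-1.0292, 0).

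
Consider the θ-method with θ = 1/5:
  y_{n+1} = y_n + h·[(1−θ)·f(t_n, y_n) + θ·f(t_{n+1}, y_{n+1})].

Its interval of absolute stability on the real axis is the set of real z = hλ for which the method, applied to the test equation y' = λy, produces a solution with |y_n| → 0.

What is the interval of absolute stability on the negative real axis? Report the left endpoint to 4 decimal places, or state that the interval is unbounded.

z∈(-3.3333,0).

Test eqn y'=λy, z=hλ:
  y_{n+1} = y_n + z·[4/5·y_n + 1/5·y_{n+1}] ⇒ (1 − 1/5z)y_{n+1} = (1 + 4/5z)y_n
  R(z) = (1 + 4/5z)/(1 − 1/5z).

Boundary: |R(x)|=1, x<0.
x=-0.5: |R|=0.5455
R=−1: 1+4/5x = −1+1/5x ⇒ -3/5x=2 ⇒ x=2/(-3/5)=-3.3333
Confirm numerically:
  x=-3.116: |R|=0.91966 <1
  x=-1.811: |R|=0.32947 <1
  x=-1.533: |R|=0.17327 <1
  x=-1.361: |R|=0.06980 <1
  x=-3.525: |R|=1.06745 >1
  x=-3.507: |R|=1.06124 >1
  x=-3.365: |R|=1.01136 >1
So |R|<1 on (-3.3333, 0).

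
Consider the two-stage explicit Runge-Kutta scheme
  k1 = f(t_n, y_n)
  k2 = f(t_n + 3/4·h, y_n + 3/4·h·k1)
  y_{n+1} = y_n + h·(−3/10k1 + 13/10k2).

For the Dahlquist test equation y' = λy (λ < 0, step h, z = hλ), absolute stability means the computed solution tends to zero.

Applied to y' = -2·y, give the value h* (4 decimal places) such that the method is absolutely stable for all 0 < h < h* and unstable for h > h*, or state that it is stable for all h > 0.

(-1.0256,0); λ=-2 ⇒ h* = (40/39)/2 = 0.5128.

Set f=λy, z=hλ:
  k1=λy_n ⇒ h·k1=z·y_n;  k2=λ(1+3/4z)y_n ⇒ h·k2=z(1+3/4z)y_n
  y_{n+1}/y_n = 1 − 3/10z + 13/10z(1+3/4z) = 1 + z + 39/40z²
  so R(z) = 1 + z + 39/40z².

Solve |R(x)|<1 on ℝ⁻.
x=-1.45: |R|=1.5999
R=1: x+39/40x²=0 ⇒ x=−40/39=-1.0256; min R=1−1/(4·39/40)=0.7436>−1
Confirm numerically:
  x=-0.836: |R|=0.84542 <1
  x=-0.720: |R|=0.78544 <1
  x=-0.548: |R|=0.74480 <1
  x=-0.517: |R|=0.74361 <1
  x=-1.389: |R|=1.49209 >1
  x=-1.320: |R|=1.37884 >1
So |R|<1 on (-1.0256, 0).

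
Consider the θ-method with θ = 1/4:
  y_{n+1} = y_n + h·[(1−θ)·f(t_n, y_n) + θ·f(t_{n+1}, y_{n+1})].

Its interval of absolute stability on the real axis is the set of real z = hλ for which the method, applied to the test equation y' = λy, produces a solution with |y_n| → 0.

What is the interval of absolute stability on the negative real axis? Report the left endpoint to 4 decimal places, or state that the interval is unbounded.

z∈(-4.0000,0).

With y'=λy (z=hλ):
  y_{n+1} = y_n + z·[3/4·y_n + 1/4·y_{n+1}] ⇒ (1 − 1/4z)y_{n+1} = (1 + 3/4z)y_n
  ⇒ R(z) = (1 + 3/4z)/(1 − 1/4z).

Solve |R(x)|<1 on ℝ⁻.
x=-1.7: |R|=0.1930
R=−1: 1+3/4x = −1+1/4x ⇒ -1/2x=2 ⇒ x=2/(-1/2)=-4.0000
Confirm numerically:
  x=-3.043: |R|=0.72824 <1
  x=-2.653: |R|=0.59507 <1
  x=-2.539: |R|=0.55314 <1
  x=-2.272: |R|=0.44898 <1
  x=-4.518: |R|=1.12162 >1
  x=-4.424: |R|=1.10066 >1
  x=-4.358: |R|=1.08567 >1
Stable set (-4.0000, 0).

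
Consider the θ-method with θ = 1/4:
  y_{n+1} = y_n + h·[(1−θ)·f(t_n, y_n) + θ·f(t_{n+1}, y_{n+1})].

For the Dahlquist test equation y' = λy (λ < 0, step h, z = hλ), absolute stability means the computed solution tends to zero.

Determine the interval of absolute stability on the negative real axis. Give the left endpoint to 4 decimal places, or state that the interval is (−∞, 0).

With y'=λy (z=hλ):
  y_{n+1} = y_n + z·[3/4·y_n + 1/4·y_{n+1}] ⇒ (1 − 1/4z)y_{n+1} = (1 + 3/4z)y_n
  R(z) = (1 + 3/4z)/(1 − 1/4z).

Solve |R(x)|<1 on ℝ⁻.
x=-1.21: |R|=0.0710
R=−1: 1+3/4x = −1+1/4x ⇒ -1/2x=2 ⇒ x=2/(-1/2)=-4.0000
Confirm numerically:
  x=-3.470: |R|=0.85810 <1
  x=-3.441: |R|=0.84975 <1
  x=-1.652: |R|=0.16914 <1
  x=-4.241: |R|=1.05849 >1
  x=-4.080: |R|=1.01980 >1
  x=-4.031: |R|=1.00772 >1
Stable set (-4.0000, 0).

(-4.0000, 0).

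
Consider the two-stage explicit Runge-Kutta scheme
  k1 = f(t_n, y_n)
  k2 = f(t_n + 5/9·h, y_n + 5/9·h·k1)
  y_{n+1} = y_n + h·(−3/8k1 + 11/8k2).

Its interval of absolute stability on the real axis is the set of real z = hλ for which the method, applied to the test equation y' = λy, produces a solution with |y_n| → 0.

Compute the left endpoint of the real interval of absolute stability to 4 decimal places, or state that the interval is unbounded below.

left endpoint -1.3091.

Set f=λy, z=hλ:
  k1=λy_n ⇒ h·k1=z·y_n;  k2=λ(1+5/9z)y_n ⇒ h·k2=z(1+5/9z)y_n
  y_{n+1}/y_n = 1 − 3/8z + 11/8z(1+5/9z) = 1 + z + 55/72z²
  so R(z) = 1 + z + 55/72z².

Boundary: |R(x)|=1, x<0.
x=-1.44: |R|=1.1440
R=1: x+55/72x²=0 ⇒ x=−72/55=-1.3091; min R=1−1/(4·55/72)=0.6727>−1
Confirm numerically:
  x=-1.278: |R|=0.96965 <1
  x=-1.049: |R|=0.79158 <1
  x=-0.817: |R|=0.69289 <1
  x=-1.820: |R|=1.71031 >1
  x=-1.339: |R|=1.03059 >1
Interval (-1.3091, 0).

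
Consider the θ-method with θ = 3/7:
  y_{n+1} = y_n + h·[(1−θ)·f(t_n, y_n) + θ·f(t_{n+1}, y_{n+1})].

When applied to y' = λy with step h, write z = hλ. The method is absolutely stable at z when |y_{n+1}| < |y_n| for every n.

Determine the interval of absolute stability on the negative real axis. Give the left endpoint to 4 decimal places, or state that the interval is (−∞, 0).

(-14.0000, 0).

Set f=λy, z=hλ:
  y_{n+1} = y_n + z·[4/7·y_n + 3/7·y_{n+1}] ⇒ (1 − 3/7z)y_{n+1} = (1 + 4/7z)y_n
  ⇒ R(z) = (1 + 4/7z)/(1 − 3/7z).

Boundary: |R(x)|=1, x<0.
x=-1.61: |R|=0.0473
R=−1: 1+4/7x = −1+3/7x ⇒ -1/7x=2 ⇒ x=2/(-1/7)=-14.0000
Confirm numerically:
  x=-11.622: |R|=0.94320 <1
  x=-8.337: |R|=0.82309 <1
  x=-7.347: |R|=0.77091 <1
  x=-14.117: |R|=1.00237 >1
  x=-14.062: |R|=1.00126 >1
Interval (-14.0000, 0).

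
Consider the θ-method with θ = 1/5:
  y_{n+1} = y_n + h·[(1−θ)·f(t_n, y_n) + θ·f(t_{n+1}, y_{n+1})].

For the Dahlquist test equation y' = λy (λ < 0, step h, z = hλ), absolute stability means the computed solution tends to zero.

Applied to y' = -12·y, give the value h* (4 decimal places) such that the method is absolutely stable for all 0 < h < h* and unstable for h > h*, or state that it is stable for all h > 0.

(-3.3333,0); λ=-12 ⇒ h* = (10/3)/12 = 0.2778.

Set f=λy, z=hλ:
  y_{n+1} = y_n + z·[4/5·y_n + 1/5·y_{n+1}] ⇒ (1 − 1/5z)y_{n+1} = (1 + 4/5z)y_n
  R(z) = (1 + 4/5z)/(1 − 1/5z).

Need |R(x)|<1, x<0.
x=-0.5: |R|=0.5455
R=−1: 1+4/5x = −1+1/5x ⇒ -3/5x=2 ⇒ x=2/(-3/5)=-3.3333
Confirm numerically:
  x=-3.154: |R|=0.93402 <1
  x=-2.193: |R|=0.52440 <1
  x=-2.044: |R|=0.45088 <1
  x=-3.641: |R|=1.10682 >1
  x=-3.527: |R|=1.06814 >1
So |R|<1 on (-3.3333, 0).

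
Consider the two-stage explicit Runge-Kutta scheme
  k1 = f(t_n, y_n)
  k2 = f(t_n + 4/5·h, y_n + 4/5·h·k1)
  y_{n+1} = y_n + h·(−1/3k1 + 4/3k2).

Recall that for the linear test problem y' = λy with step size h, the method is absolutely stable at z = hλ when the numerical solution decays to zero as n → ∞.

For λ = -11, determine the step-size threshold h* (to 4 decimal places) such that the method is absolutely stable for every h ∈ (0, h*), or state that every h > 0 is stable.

With y'=λy (z=hλ):
  k1=λy_n ⇒ h·k1=z·y_n;  k2=λ(1+4/5z)y_n ⇒ h·k2=z(1+4/5z)y_n
  y_{n+1}/y_n = 1 − 1/3z + 4/3z(1+4/5z) = 1 + z + 16/15z²
  so R(z) = 1 + z + 16/15z².

Boundary: |R(x)|=1, x<0.
x=-1.34: |R|=1.5753
R=1: x+16/15x²=0 ⇒ x=−15/16=-0.9375; min R=1−1/(4·16/15)=0.7656>−1
Confirm numerically:
  x=-0.802: |R|=0.88408 <1
  x=-0.558: |R|=0.77412 <1
  x=-0.493: |R|=0.76625 <1
  x=-0.460: |R|=0.76571 <1
  x=-1.530: |R|=1.96696 >1
  x=-1.419: |R|=1.72880 >1
So |R|<1 on (-0.9375, 0).

(-0.9375,0); λ=-11 ⇒ h* = (15/16)/11 = 0.0852.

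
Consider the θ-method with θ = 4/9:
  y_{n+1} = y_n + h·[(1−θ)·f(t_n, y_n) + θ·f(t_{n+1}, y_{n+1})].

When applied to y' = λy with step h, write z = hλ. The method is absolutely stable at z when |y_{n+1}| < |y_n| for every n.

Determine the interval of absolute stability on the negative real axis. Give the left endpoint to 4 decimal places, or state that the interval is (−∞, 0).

On y'=λy, z=hλ:
  y_{n+1} = y_n + z·[5/9·y_n + 4/9·y_{n+1}] ⇒ (1 − 4/9z)y_{n+1} = (1 + 5/9z)y_n
  Hence R(z) = (1 + 5/9z)/(1 − 4/9z).

Need |R(x)|<1, x<0.
x=-1.5: |R|=0.1000
R=−1: 1+5/9x = −1+4/9x ⇒ -1/9x=2 ⇒ x=2/(-1/9)=-18.0000
Confirm numerically:
  x=-17.577: |R|=0.99467 <1
  x=-16.380: |R|=0.97826 <1
  x=-12.127: |R|=0.89788 <1
  x=-7.539: |R|=0.73284 <1
  x=-18.359: |R|=1.00435 >1
  x=-18.221: |R|=1.00270 >1
  x=-18.207: |R|=1.00253 >1
Interval (-18.0000, 0).

(-18.0000, 0).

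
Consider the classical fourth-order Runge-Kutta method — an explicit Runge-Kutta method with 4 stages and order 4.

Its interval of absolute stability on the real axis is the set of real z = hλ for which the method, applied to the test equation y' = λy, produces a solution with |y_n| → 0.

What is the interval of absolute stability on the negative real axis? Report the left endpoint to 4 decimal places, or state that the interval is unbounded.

With y'=λy (z=hλ):
  order 4, 4-stage ⇒ R(z)=1+z+z^2/2+z^3/6+z^4/24
  (e.g. R(-0.8)=0.45173, |R|=0.45173)

Find x<0 with |R(x)|<1.
x=-0.8: |R|=0.4517
|R(-1.63)|=0.2708 |R(-0.86)|=0.4266 |R(-0.63)|=0.5333
Bisect:
  x_lo=-3.5428 |R|=2.8857  x_hi=-0.1565 |R|=0.8552
  mid=-1.84963 |R|=0.29397 →hi
  mid=-2.69620 |R|=0.87378 →hi
  mid=-3.11949 |R|=1.63241 →lo
  mid=-2.90785 |R|=1.20105 →lo
  mid=-2.80203 |R|=1.02552 →lo
  mid=-2.74911 |R|=0.94681 →hi
  mid=-2.77557 |R|=0.98544 →hi
  mid=-2.78880 |R|=1.00530 →lo
  mid=-2.78218 |R|=0.99532 →hi
  ...
  [-2.78549,-2.78528] ⇒ x*=-2.7853
So |R|<1 on (-2.7853, 0).

(-2.7853, 0).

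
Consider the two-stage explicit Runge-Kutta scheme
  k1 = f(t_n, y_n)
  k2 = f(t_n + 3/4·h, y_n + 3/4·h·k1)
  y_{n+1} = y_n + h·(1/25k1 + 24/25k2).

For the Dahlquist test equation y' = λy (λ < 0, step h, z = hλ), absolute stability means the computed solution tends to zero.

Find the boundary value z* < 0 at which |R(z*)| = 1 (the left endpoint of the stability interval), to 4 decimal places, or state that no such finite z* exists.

left endpoint -1.3889.

Test eqn y'=λy, z=hλ:
  k1=λy_n ⇒ h·k1=z·y_n;  k2=λ(1+3/4z)y_n ⇒ h·k2=z(1+3/4z)y_n
  y_{n+1}/y_n = 1 + 1/25z + 24/25z(1+3/4z) = 1 + z + 18/25z²
  Hence R(z) = 1 + z + 18/25z².

Boundary: |R(x)|=1, x<0.
x=-0.72: |R|=0.6532
R=1: x+18/25x²=0 ⇒ x=−25/18=-1.3889; min R=1−1/(4·18/25)=0.6528>−1
Confirm numerically:
  x=-1.337: |R|=0.95005 <1
  x=-1.244: |R|=0.87023 <1
  x=-0.851: |R|=0.67042 <1
  x=-0.762: |R|=0.65606 <1
  x=-1.951: |R|=1.78961 >1
  x=-1.431: |R|=1.04339 >1
  x=-1.409: |R|=1.02040 >1
So |R|<1 on (-1.3889, 0).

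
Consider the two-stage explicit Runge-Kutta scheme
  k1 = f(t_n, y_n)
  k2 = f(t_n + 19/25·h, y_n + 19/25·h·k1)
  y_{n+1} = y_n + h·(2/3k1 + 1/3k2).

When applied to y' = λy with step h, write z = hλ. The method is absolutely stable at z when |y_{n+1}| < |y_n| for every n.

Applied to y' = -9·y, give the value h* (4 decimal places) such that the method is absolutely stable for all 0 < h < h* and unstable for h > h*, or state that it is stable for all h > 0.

With y'=λy (z=hλ):
  k1=λy_n ⇒ h·k1=z·y_n;  k2=λ(1+19/25z)y_n ⇒ h·k2=z(1+19/25z)y_n
  y_{n+1}/y_n = 1 + 2/3z + 1/3z(1+19/25z) = 1 + z + 19/75z²
  R(z) = 1 + z + 19/75z².

Boundary: |R(x)|=1, x<0.
x=-0.86: |R|=0.3274
R=1: x+19/75x²=0 ⇒ x=−75/19=-3.9474; min R=1−1/(4·19/75)=0.0132>−1
Confirm numerically:
  x=-3.839: |R|=0.89461 <1
  x=-3.462: |R|=0.57431 <1
  x=-2.617: |R|=0.11800 <1
  x=-4.376: |R|=1.47518 >1
  x=-4.212: |R|=1.28237 >1
  x=-4.058: |R|=1.11373 >1
Interval (-3.9474, 0).

(-3.9474,0); λ=-9 ⇒ h* = (75/19)/9 = 0.4386.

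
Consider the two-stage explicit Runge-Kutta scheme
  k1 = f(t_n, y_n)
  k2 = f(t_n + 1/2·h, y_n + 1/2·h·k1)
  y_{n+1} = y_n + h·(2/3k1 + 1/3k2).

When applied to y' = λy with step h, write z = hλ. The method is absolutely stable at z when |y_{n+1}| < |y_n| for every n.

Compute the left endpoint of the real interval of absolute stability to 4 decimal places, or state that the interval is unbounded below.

z* = -6.0000.

With y'=λy (z=hλ):
  k1=λy_n ⇒ h·k1=z·y_n;  k2=λ(1+1/2z)y_n ⇒ h·k2=z(1+1/2z)y_n
  y_{n+1}/y_n = 1 + 2/3z + 1/3z(1+1/2z) = 1 + z + 1/6z²
  R(z) = 1 + z + 1/6z².

Find x<0 with |R(x)|<1.
x=-0.66: |R|=0.4126
R=1: x+1/6x²=0 ⇒ x=−6=-6.0000; min R=1−1/(4·1/6)=-0.5000>−1
Confirm numerically:
  x=-5.811: |R|=0.81695 <1
  x=-3.175: |R|=0.49490 <1
  x=-2.673: |R|=0.48218 <1
  x=-6.595: |R|=1.65400 >1
  x=-6.302: |R|=1.31720 >1
  x=-6.191: |R|=1.19708 >1
So |R|<1 on (-6.0000, 0).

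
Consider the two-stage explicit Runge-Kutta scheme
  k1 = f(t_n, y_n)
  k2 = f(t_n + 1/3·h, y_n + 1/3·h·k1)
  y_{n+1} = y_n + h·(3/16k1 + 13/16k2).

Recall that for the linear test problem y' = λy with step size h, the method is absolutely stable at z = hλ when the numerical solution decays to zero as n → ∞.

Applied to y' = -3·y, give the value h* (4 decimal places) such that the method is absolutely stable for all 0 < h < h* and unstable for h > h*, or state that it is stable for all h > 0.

(-3.6923,0); λ=-3 ⇒ h* = (48/13)/3 = 1.2308.

Set f=λy, z=hλ:
  k1=λy_n ⇒ h·k1=z·y_n;  k2=λ(1+1/3z)y_n ⇒ h·k2=z(1+1/3z)y_n
  y_{n+1}/y_n = 1 + 3/16z + 13/16z(1+1/3z) = 1 + z + 13/48z²
  so R(z) = 1 + z + 13/48z².

Find x<0 with |R(x)|<1.
x=-1.41: |R|=0.1284
R=1: x+13/48x²=0 ⇒ x=−48/13=-3.6923; min R=1−1/(4·13/48)=0.0769>−1
Confirm numerically:
  x=-3.135: |R|=0.52681 <1
  x=-3.125: |R|=0.51986 <1
  x=-2.555: |R|=0.21301 <1
  x=-3.992: |R|=1.32402 >1
  x=-3.901: |R|=1.22049 >1
  x=-3.820: |R|=1.13211 >1
So |R|<1 on (-3.6923, 0).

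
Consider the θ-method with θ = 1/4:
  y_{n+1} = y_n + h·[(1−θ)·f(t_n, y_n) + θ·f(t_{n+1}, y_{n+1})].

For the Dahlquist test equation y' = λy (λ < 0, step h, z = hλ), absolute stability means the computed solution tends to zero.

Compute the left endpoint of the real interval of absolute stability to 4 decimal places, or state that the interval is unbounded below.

With y'=λy (z=hλ):
  y_{n+1} = y_n + z·[3/4·y_n + 1/4·y_{n+1}] ⇒ (1 − 1/4z)y_{n+1} = (1 + 3/4z)y_n
  Hence R(z) = (1 + 3/4z)/(1 − 1/4z).

Solve |R(x)|<1 on ℝ⁻.
x=-0.96: |R|=0.2258
R=−1: 1+3/4x = −1+1/4x ⇒ -1/2x=2 ⇒ x=2/(-1/2)=-4.0000
Confirm numerically:
  x=-3.516: |R|=0.87121 <1
  x=-2.699: |R|=0.61158 <1
  x=-2.661: |R|=0.59796 <1
  x=-1.938: |R|=0.30549 <1
  x=-4.367: |R|=1.08773 >1
  x=-4.327: |R|=1.07854 >1
  x=-4.322: |R|=1.07739 >1
So |R|<1 on (-4.0000, 0).

left endpoint -4.0000.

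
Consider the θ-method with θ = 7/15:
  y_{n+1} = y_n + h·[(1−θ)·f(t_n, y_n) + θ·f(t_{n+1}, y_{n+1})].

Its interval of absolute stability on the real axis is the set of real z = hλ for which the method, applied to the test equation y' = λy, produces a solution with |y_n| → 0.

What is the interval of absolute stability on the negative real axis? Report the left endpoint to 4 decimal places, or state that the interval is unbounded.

On y'=λy, z=hλ:
  y_{n+1} = y_n + z·[8/15·y_n + 7/15·y_{n+1}] ⇒ (1 − 7/15z)y_{n+1} = (1 + 8/15z)y_n
  R(z) = (1 + 8/15z)/(1 − 7/15z).

Need |R(x)|<1, x<0.
x=-0.77: |R|=0.4335
R=−1: 1+8/15x = −1+7/15x ⇒ -1/15x=2 ⇒ x=2/(-1/15)=-30.0000
Confirm numerically:
  x=-29.755: |R|=0.99890 <1
  x=-29.527: |R|=0.99787 <1
  x=-22.867: |R|=0.95926 <1
  x=-30.534: |R|=1.00233 >1
  x=-30.414: |R|=1.00182 >1
  x=-30.062: |R|=1.00028 >1
So |R|<1 on (-30.0000, 0).

z∈(-30.0000,0).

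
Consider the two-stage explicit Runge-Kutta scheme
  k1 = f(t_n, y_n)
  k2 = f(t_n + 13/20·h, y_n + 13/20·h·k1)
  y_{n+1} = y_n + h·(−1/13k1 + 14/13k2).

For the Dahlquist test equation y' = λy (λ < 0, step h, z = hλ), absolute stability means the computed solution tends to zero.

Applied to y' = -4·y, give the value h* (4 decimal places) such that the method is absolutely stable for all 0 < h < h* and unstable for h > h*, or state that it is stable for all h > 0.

Test eqn y'=λy, z=hλ:
  k1=λy_n ⇒ h·k1=z·y_n;  k2=λ(1+13/20z)y_n ⇒ h·k2=z(1+13/20z)y_n
  y_{n+1}/y_n = 1 − 1/13z + 14/13z(1+13/20z) = 1 + z + 7/10z²
  so R(z) = 1 + z + 7/10z².

Need |R(x)|<1, x<0.
x=-1.45: |R|=1.0217
R=1: x+7/10x²=0 ⇒ x=−10/7=-1.4286; min R=1−1/(4·7/10)=0.6429>−1
Confirm numerically:
  x=-1.301: |R|=0.88382 <1
  x=-1.215: |R|=0.81836 <1
  x=-1.123: |R|=0.75979 <1
  x=-1.808: |R|=1.48020 >1
  x=-1.588: |R|=1.17722 >1
Interval (-1.4286, 0).

(-1.4286,0); λ=-4 ⇒ h* = (10/7)/4 = 0.3571.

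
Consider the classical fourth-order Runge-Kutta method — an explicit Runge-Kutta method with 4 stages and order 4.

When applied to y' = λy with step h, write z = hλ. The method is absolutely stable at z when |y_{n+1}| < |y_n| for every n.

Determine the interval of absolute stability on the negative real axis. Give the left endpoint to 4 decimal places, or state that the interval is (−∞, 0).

Set f=λy, z=hλ:
  order 4, 4-stage ⇒ R(z)=1+z+z^2/2+z^3/6+z^4/24
  (e.g. R(-1.02)=0.36843, |R|=0.36843)

Need |R(x)|<1, x<0.
x=-1.02: |R|=0.3684
|R(-2.45)|=0.6015 |R(-2.22)|=0.4327 |R(-1.75)|=0.2788
Bisect:
  x_lo=-3.3636 |R|=2.2842  x_hi=-0.3863 |R|=0.6796
  mid=-1.87496 |R|=0.29916 →hi
  mid=-2.61929 |R|=0.77723 →hi
  mid=-2.99145 |R|=1.35799 →lo
  mid=-2.80537 |R|=1.03069 →lo
  mid=-2.71233 |R|=0.89545 →hi
  mid=-2.75885 |R|=0.96085 →hi
  mid=-2.78211 |R|=0.99521 →hi
  ...
  [-2.78538,-2.78520] ⇒ x*=-2.7853
Interval (-2.7853, 0).

z∈(-2.7853,0).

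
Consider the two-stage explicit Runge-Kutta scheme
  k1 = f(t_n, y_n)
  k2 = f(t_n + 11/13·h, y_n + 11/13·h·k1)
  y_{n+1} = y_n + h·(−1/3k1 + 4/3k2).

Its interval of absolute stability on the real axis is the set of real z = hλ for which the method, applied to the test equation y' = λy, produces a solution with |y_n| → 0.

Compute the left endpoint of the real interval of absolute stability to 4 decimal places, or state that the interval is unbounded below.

z* = -0.8864.

On y'=λy, z=hλ:
  k1=λy_n ⇒ h·k1=z·y_n;  k2=λ(1+11/13z)y_n ⇒ h·k2=z(1+11/13z)y_n
  y_{n+1}/y_n = 1 − 1/3z + 4/3z(1+11/13z) = 1 + z + 44/39z²
  Hence R(z) = 1 + z + 44/39z².

Boundary: |R(x)|=1, x<0.
x=-0.89: |R|=1.0037
R=1: x+44/39x²=0 ⇒ x=−39/44=-0.8864; min R=1−1/(4·44/39)=0.7784>−1
Confirm numerically:
  x=-0.722: |R|=0.86612 <1
  x=-0.628: |R|=0.81695 <1
  x=-0.356: |R|=0.78698 <1
  x=-1.338: |R|=1.68176 >1
  x=-0.920: |R|=1.03491 >1
Stable set (-0.8864, 0).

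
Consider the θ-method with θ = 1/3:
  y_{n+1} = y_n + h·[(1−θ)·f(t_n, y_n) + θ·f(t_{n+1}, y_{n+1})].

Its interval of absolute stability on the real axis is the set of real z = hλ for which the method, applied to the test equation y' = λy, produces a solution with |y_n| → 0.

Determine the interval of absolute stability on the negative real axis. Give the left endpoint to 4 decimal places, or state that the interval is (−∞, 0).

On y'=λy, z=hλ:
  y_{n+1} = y_n + z·[2/3·y_n + 1/3·y_{n+1}] ⇒ (1 − 1/3z)y_{n+1} = (1 + 2/3z)y_n
  R(z) = (1 + 2/3z)/(1 − 1/3z).

Boundary: |R(x)|=1, x<0.
x=-0.6: |R|=0.5000
R=−1: 1+2/3x = −1+1/3x ⇒ -1/3x=2 ⇒ x=2/(-1/3)=-6.0000
Confirm numerically:
  x=-5.801: |R|=0.97739 <1
  x=-4.709: |R|=0.83253 <1
  x=-4.594: |R|=0.81485 <1
  x=-4.497: |R|=0.79952 <1
  x=-6.381: |R|=1.04061 >1
  x=-6.363: |R|=1.03877 >1
Stable set (-6.0000, 0).

z∈(-6.0000,0).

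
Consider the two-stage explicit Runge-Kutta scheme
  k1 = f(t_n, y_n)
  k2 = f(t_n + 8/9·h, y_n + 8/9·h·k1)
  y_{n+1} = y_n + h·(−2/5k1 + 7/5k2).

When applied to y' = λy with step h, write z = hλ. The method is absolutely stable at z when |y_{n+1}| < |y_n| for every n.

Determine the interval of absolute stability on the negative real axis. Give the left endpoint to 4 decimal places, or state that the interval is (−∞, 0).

On y'=λy, z=hλ:
  k1=λy_n ⇒ h·k1=z·y_n;  k2=λ(1+8/9z)y_n ⇒ h·k2=z(1+8/9z)y_n
  y_{n+1}/y_n = 1 − 2/5z + 7/5z(1+8/9z) = 1 + z + 56/45z²
  ⇒ R(z) = 1 + z + 56/45z².

Need |R(x)|<1, x<0.
x=-0.86: |R|=1.0604
R=1: x+56/45x²=0 ⇒ x=−45/56=-0.8036; min R=1−1/(4·56/45)=0.7991>−1
Confirm numerically:
  x=-0.569: |R|=0.83390 <1
  x=-0.369: |R|=0.80044 <1
  x=-0.362: |R|=0.80108 <1
  x=-0.334: |R|=0.80483 <1
  x=-1.299: |R|=1.80088 >1
  x=-1.297: |R|=1.79642 >1
  x=-1.181: |R|=1.55470 >1
Interval (-0.8036, 0).

z∈(-0.8036,0).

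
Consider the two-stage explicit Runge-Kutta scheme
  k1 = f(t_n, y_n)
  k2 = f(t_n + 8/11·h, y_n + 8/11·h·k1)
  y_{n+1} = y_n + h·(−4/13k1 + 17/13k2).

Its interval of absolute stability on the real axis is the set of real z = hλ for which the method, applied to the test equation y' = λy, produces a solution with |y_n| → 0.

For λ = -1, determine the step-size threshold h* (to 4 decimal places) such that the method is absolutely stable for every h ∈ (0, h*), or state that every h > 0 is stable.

(-1.0515,0); λ=-1 ⇒ h* = (143/136)/1 = 1.0515.

Set f=λy, z=hλ:
  k1=λy_n ⇒ h·k1=z·y_n;  k2=λ(1+8/11z)y_n ⇒ h·k2=z(1+8/11z)y_n
  y_{n+1}/y_n = 1 − 4/13z + 17/13z(1+8/11z) = 1 + z + 136/143z²
  Hence R(z) = 1 + z + 136/143z².

Boundary: |R(x)|=1, x<0.
x=-1.68: |R|=2.0042
R=1: x+136/143x²=0 ⇒ x=−143/136=-1.0515; min R=1−1/(4·136/143)=0.7371>−1
Confirm numerically:
  x=-0.982: |R|=0.93512 <1
  x=-0.890: |R|=0.86333 <1
  x=-0.671: |R|=0.75720 <1
  x=-1.558: |R|=1.75054 >1
  x=-1.436: |R|=1.52515 >1
  x=-1.230: |R|=1.20884 >1
Interval (-1.0515, 0).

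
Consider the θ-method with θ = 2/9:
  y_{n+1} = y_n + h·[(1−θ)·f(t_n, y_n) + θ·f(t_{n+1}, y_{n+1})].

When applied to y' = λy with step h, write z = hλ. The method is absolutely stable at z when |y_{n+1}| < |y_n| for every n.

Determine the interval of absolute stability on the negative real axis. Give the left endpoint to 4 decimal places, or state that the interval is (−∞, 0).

Set f=λy, z=hλ:
  y_{n+1} = y_n + z·[7/9·y_n + 2/9·y_{n+1}] ⇒ (1 − 2/9z)y_{n+1} = (1 + 7/9z)y_n
  ⇒ R(z) = (1 + 7/9z)/(1 − 2/9z).

Solve |R(x)|<1 on ℝ⁻.
x=-1.57: |R|=0.1639
R=−1: 1+7/9x = −1+2/9x ⇒ -5/9x=2 ⇒ x=2/(-5/9)=-3.6000
Confirm numerically:
  x=-3.330: |R|=0.91379 <1
  x=-2.380: |R|=0.55669 <1
  x=-1.742: |R|=0.25585 <1
  x=-3.856: |R|=1.07659 >1
  x=-3.811: |R|=1.06347 >1
  x=-3.768: |R|=1.05080 >1
Interval (-3.6000, 0).

(-3.6000, 0).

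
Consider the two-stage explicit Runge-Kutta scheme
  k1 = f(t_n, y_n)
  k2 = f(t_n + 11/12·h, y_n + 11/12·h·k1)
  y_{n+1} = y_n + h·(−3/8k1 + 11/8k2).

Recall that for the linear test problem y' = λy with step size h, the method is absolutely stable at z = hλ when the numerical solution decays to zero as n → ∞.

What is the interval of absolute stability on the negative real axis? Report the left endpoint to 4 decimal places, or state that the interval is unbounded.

(-0.7934, 0).

With y'=λy (z=hλ):
  k1=λy_n ⇒ h·k1=z·y_n;  k2=λ(1+11/12z)y_n ⇒ h·k2=z(1+11/12z)y_n
  y_{n+1}/y_n = 1 − 3/8z + 11/8z(1+11/12z) = 1 + z + 121/96z²
  so R(z) = 1 + z + 121/96z².

Find x<0 with |R(x)|<1.
x=-1.62: |R|=2.6878
R=1: x+121/96x²=0 ⇒ x=−96/121=-0.7934; min R=1−1/(4·121/96)=0.8017>−1
Confirm numerically:
  x=-0.771: |R|=0.97824 <1
  x=-0.743: |R|=0.95281 <1
  x=-0.440: |R|=0.80402 <1
  x=-1.098: |R|=1.42156 >1
  x=-1.034: |R|=1.31358 >1
  x=-0.921: |R|=1.14814 >1
Interval (-0.7934, 0).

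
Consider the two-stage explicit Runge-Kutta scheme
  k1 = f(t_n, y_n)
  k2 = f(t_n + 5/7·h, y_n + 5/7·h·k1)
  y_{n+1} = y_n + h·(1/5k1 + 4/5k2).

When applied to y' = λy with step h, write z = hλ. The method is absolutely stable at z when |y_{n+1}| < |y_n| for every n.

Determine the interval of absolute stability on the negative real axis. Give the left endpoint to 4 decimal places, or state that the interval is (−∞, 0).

(-1.7500, 0).

On y'=λy, z=hλ:
  k1=λy_n ⇒ h·k1=z·y_n;  k2=λ(1+5/7z)y_n ⇒ h·k2=z(1+5/7z)y_n
  y_{n+1}/y_n = 1 + 1/5z + 4/5z(1+5/7z) = 1 + z + 4/7z²
  ⇒ R(z) = 1 + z + 4/7z².

Find x<0 with |R(x)|<1.
x=-1.33: |R|=0.6808
R=1: x+4/7x²=0 ⇒ x=−7/4=-1.7500; min R=1−1/(4·4/7)=0.5625>−1
Confirm numerically:
  x=-1.569: |R|=0.83772 <1
  x=-1.319: |R|=0.67515 <1
  x=-0.985: |R|=0.56941 <1
  x=-2.205: |R|=1.57330 >1
  x=-1.985: |R|=1.26656 >1
  x=-1.896: |R|=1.15818 >1
Interval (-1.7500, 0).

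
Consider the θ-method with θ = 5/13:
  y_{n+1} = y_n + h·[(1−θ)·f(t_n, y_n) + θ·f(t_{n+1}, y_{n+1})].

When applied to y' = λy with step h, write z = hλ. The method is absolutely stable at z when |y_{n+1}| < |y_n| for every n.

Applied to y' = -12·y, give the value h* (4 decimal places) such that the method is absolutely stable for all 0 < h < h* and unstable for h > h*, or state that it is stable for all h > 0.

Test eqn y'=λy, z=hλ:
  y_{n+1} = y_n + z·[8/13·y_n + 5/13·y_{n+1}] ⇒ (1 − 5/13z)y_{n+1} = (1 + 8/13z)y_n
  Hence R(z) = (1 + 8/13z)/(1 − 5/13z).

Find x<0 with |R(x)|<1.
x=-0.88: |R|=0.3425
R=−1: 1+8/13x = −1+5/13x ⇒ -3/13x=2 ⇒ x=2/(-3/13)=-8.6667
Confirm numerically:
  x=-6.346: |R|=0.84436 <1
  x=-6.029: |R|=0.81660 <1
  x=-3.565: |R|=0.50349 <1
  x=-3.480: |R|=0.48816 <1
  x=-9.209: |R|=1.02756 >1
  x=-9.056: |R|=1.02004 >1
  x=-8.773: |R|=1.00561 >1
Stable set (-8.6667, 0).

(-8.6667,0); λ=-12 ⇒ h* = (26/3)/12 = 0.7222.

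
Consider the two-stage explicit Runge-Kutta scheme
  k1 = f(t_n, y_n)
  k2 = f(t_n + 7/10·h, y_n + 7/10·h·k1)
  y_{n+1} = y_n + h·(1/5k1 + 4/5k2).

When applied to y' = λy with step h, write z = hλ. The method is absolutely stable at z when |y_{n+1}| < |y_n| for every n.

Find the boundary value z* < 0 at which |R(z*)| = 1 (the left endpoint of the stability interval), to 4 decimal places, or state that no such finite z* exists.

z* = -1.7857.

With y'=λy (z=hλ):
  k1=λy_n ⇒ h·k1=z·y_n;  k2=λ(1+7/10z)y_n ⇒ h·k2=z(1+7/10z)y_n
  y_{n+1}/y_n = 1 + 1/5z + 4/5z(1+7/10z) = 1 + z + 14/25z²
  R(z) = 1 + z + 14/25z².

Boundary: |R(x)|=1, x<0.
x=-0.96: |R|=0.5561
R=1: x+14/25x²=0 ⇒ x=−25/14=-1.7857; min R=1−1/(4·14/25)=0.5536>−1
Confirm numerically:
  x=-1.270: |R|=0.63322 <1
  x=-1.203: |R|=0.60744 <1
  x=-0.786: |R|=0.55997 <1
  x=-2.309: |R|=1.67663 >1
  x=-1.892: |R|=1.11261 >1
Interval (-1.7857, 0).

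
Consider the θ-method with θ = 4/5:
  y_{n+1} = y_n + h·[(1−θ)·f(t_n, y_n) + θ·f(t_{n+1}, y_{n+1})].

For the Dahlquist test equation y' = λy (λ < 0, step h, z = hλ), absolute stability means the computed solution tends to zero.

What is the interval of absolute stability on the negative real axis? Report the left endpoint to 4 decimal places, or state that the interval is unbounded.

(−∞, 0) — no finite endpoint.

With y'=λy (z=hλ):
  y_{n+1} = y_n + z·[1/5·y_n + 4/5·y_{n+1}] ⇒ (1 − 4/5z)y_{n+1} = (1 + 1/5z)y_n
  R(z) = (1 + 1/5z)/(1 − 4/5z).

Boundary: |R(x)|=1, x<0.
x=-1.05: |R|=0.4293
x=-2: |R|=0.2308
x=-10: |R|=0.1111
x=-100: |R|=0.2346
θ=4/5≥1/2 ⇒ |1+1/5x|<|1−4/5x| ∀x<0 ⇒ unbounded interval.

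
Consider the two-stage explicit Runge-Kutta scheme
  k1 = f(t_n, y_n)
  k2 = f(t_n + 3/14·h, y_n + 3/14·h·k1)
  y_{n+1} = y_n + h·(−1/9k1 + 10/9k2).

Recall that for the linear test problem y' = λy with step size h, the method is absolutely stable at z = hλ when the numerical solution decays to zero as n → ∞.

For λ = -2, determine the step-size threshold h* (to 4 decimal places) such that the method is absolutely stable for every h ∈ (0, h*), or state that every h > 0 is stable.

Set f=λy, z=hλ:
  k1=λy_n ⇒ h·k1=z·y_n;  k2=λ(1+3/14z)y_n ⇒ h·k2=z(1+3/14z)y_n
  y_{n+1}/y_n = 1 − 1/9z + 10/9z(1+3/14z) = 1 + z + 5/21z²
  so R(z) = 1 + z + 5/21z².

Boundary: |R(x)|=1, x<0.
x=-0.44: |R|=0.6061
R=1: x+5/21x²=0 ⇒ x=−21/5=-4.2000; min R=1−1/(4·5/21)=-0.0500>−1
Confirm numerically:
  x=-3.120: |R|=0.19771 <1
  x=-3.015: |R|=0.14934 <1
  x=-2.341: |R|=0.03617 <1
  x=-1.898: |R|=0.04028 <1
  x=-4.628: |R|=1.47162 >1
  x=-4.254: |R|=1.05469 >1
  x=-4.222: |R|=1.02212 >1
So |R|<1 on (-4.2000, 0).

(-4.2000,0); λ=-2 ⇒ h* = (21/5)/2 = 2.1000.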